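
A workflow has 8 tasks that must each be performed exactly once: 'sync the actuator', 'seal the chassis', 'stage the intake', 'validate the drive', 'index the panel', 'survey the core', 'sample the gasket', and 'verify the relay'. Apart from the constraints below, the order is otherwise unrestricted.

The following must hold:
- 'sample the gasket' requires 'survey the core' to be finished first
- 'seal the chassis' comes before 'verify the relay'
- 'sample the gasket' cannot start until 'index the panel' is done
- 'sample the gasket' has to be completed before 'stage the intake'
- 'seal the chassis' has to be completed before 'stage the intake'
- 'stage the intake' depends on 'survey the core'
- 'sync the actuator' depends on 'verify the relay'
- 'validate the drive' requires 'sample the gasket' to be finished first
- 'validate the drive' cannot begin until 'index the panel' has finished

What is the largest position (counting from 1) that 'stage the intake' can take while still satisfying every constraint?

Nothing depends on 'stage the intake', so it can be the final task, position 8.

8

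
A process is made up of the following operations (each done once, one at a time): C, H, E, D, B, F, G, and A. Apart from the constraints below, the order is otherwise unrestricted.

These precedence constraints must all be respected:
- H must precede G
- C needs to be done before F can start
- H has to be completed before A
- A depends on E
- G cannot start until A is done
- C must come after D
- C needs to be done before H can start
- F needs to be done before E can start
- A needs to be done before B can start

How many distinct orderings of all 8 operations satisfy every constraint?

6

D is the only operation with nothing required before it, so every ordering starts there.
Enumerating by repeatedly choosing an available operation (one whose prerequisites are all placed) gives 6 distinct complete orderings.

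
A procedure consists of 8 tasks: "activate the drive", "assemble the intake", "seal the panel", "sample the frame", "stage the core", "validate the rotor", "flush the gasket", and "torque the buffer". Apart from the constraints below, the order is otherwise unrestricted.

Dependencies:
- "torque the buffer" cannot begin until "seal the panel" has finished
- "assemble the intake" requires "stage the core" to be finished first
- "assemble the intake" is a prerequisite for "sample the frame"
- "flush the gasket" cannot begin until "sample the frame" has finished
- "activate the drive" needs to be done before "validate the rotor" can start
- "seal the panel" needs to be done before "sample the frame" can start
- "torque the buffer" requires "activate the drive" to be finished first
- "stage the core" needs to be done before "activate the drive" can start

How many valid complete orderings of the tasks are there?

The tasks with no prerequisites are "seal the panel", "stage the core"; any of them can be placed first.
Enumerating by repeatedly choosing an available task (one whose prerequisites are all placed) gives 157 distinct complete orderings.

157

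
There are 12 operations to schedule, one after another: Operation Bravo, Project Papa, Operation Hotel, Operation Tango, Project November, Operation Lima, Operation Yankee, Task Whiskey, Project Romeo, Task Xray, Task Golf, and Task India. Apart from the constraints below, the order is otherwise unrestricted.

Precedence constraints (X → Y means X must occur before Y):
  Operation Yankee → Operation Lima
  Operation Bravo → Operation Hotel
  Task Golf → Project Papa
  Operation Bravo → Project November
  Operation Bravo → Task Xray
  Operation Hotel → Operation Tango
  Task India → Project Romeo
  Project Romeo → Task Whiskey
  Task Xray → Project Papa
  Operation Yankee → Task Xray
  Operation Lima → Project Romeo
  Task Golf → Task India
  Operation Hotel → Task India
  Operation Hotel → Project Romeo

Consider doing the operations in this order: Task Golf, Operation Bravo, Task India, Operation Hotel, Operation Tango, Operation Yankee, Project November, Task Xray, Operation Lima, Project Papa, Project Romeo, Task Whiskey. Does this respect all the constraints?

No

Here Operation Hotel comes after Task India.
That contradicts the constraint that Operation Hotel must precede Task India.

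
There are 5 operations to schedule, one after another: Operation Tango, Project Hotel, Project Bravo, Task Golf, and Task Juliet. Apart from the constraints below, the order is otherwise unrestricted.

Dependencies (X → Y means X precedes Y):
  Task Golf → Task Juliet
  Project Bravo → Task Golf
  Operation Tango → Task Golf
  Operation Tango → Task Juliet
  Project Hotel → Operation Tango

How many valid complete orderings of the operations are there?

3

2 operations have no prerequisites (Project Hotel, Project Bravo), so any of them could come first.
Counting all ways to extend the partial order to a total order gives 3.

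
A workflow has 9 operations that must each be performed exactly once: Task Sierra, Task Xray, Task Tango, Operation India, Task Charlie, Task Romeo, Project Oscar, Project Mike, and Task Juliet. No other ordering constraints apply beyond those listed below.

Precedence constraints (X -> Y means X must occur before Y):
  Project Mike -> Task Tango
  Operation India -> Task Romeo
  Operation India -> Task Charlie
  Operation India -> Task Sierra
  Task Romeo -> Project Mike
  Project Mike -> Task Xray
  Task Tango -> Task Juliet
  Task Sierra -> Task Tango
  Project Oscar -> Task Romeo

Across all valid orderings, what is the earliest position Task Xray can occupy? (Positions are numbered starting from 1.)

Working backwards through the constraints from Task Xray, its full set of required predecessors is Operation India, Task Romeo, Project Oscar, Project Mike — 4 of them.
So at minimum 4 operations come before Task Xray, putting Task Xray no earlier than position 5. That position is achievable by scheduling exactly those predecessors first.

5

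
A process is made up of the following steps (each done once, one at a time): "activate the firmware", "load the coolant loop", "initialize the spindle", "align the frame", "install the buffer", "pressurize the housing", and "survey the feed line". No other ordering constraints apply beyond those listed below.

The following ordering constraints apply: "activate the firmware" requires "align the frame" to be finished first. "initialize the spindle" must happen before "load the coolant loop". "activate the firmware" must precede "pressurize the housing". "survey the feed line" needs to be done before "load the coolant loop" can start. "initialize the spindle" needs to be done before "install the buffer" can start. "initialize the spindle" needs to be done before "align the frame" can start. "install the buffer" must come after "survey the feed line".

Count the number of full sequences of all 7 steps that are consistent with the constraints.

60

The steps with no prerequisites are "initialize the spindle", "survey the feed line"; any of them can be placed first.
Enumerating by repeatedly choosing an available step (one whose prerequisites are all placed) gives 60 distinct complete orderings.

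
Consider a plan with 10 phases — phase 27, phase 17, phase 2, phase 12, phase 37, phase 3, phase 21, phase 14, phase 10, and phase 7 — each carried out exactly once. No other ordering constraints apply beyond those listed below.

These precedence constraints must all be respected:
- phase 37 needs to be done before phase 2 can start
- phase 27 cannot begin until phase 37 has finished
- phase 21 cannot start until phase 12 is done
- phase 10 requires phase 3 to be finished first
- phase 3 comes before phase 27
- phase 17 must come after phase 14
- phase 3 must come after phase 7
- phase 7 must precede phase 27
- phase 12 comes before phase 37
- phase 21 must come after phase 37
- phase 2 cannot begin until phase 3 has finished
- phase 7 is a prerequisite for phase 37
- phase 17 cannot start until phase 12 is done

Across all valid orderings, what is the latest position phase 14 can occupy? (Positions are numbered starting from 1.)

9

The only phase forced after phase 14 (directly or by a chain) is phase 17.
With 1 mandatory successor out of 10 phases total, the latest slot for phase 14 is 10−1 = 9, and it's reachable by doing all non-successors before phase 14.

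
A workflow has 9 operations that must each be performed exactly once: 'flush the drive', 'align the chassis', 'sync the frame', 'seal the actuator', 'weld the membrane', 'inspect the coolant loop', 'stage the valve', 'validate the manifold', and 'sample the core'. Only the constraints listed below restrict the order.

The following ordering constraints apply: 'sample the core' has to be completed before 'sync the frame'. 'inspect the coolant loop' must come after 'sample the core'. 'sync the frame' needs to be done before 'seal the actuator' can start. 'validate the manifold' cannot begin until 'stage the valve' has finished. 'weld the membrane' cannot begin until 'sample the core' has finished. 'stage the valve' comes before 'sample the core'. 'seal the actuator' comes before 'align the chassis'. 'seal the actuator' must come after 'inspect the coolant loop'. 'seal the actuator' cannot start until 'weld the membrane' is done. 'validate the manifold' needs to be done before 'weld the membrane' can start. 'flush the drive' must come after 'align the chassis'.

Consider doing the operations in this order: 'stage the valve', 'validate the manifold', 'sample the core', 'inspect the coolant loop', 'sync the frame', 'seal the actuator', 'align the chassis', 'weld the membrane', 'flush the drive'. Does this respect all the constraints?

No

In the proposed order, 'seal the actuator' appears before 'weld the membrane'.
That contradicts the constraint that 'weld the membrane' must precede 'seal the actuator'.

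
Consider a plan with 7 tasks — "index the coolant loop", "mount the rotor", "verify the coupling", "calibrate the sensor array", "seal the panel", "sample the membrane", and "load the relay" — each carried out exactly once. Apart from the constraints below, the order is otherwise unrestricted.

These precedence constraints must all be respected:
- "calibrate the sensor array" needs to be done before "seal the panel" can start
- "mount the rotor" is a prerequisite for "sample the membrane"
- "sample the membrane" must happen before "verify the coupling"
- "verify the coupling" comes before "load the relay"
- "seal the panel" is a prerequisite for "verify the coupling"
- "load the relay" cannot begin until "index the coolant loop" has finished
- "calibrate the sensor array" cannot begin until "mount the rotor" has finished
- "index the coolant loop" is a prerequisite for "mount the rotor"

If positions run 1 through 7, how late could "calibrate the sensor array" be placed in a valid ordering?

Every task that must follow "calibrate the sensor array" has to come after it. Tracing all chains starting from "calibrate the sensor array", those tasks are: "verify the coupling", "seal the panel", "load the relay" — 3 in total.
With 3 mandatory successors out of 7 tasks total, the latest slot for "calibrate the sensor array" is 7−3 = 4, and it's reachable by doing all non-successors before "calibrate the sensor array".

4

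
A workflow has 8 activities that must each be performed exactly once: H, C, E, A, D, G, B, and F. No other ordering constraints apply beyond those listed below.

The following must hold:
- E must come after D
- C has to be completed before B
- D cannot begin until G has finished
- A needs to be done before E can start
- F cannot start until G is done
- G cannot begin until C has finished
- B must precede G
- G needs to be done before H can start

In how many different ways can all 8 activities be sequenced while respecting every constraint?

76

2 activities have no prerequisites (C, A), so any of them could come first.
Systematically extending each partial ordering one activity at a time and counting, there are 76 complete orderings.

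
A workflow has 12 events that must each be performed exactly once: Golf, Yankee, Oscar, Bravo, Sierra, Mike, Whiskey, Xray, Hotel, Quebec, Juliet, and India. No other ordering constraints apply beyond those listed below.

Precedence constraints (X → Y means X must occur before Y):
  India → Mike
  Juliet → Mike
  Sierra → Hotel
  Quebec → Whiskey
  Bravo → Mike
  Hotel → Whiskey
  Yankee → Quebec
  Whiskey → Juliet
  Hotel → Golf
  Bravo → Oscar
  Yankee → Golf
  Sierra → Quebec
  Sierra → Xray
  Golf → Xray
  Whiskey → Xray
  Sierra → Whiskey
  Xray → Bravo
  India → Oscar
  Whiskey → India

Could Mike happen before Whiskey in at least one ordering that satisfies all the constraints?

Following Whiskey → Juliet → Mike, Whiskey must precede Mike in every valid ordering.
So no valid ordering can have Mike before Whiskey.

No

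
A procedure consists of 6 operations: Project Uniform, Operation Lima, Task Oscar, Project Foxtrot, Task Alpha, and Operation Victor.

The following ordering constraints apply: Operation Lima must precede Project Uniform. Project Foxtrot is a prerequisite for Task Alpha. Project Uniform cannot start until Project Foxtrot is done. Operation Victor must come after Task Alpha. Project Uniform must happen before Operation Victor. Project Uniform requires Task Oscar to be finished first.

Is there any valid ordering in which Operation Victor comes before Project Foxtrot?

Following Project Foxtrot → Project Uniform → Operation Victor, Project Foxtrot must precede Operation Victor in every valid ordering.
Hence Operation Victor can never be scheduled before Project Foxtrot.

No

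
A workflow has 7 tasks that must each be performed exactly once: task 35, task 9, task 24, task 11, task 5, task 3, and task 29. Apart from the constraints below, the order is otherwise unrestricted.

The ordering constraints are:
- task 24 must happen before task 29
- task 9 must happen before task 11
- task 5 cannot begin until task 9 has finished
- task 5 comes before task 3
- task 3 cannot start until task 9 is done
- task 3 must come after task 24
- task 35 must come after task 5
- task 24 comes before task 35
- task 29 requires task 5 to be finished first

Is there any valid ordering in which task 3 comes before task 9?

No

The constraints give a chain task 9 → task 3, which forces task 9 before task 3.
Hence task 3 can never be scheduled before task 9.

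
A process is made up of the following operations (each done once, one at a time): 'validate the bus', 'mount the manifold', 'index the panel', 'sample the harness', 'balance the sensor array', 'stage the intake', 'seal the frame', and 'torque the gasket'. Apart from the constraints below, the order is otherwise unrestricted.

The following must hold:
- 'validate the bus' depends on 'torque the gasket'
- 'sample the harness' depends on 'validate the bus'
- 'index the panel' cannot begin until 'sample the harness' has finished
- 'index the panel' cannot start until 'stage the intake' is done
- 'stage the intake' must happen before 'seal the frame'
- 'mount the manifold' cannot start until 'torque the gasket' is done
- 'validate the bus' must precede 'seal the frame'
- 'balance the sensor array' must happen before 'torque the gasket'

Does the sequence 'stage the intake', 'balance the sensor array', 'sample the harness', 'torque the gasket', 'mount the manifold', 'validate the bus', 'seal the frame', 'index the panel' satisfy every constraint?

In the proposed order, 'sample the harness' appears before 'validate the bus'.
But one of the constraints requires 'validate the bus' before 'sample the harness', so this ordering violates it.

No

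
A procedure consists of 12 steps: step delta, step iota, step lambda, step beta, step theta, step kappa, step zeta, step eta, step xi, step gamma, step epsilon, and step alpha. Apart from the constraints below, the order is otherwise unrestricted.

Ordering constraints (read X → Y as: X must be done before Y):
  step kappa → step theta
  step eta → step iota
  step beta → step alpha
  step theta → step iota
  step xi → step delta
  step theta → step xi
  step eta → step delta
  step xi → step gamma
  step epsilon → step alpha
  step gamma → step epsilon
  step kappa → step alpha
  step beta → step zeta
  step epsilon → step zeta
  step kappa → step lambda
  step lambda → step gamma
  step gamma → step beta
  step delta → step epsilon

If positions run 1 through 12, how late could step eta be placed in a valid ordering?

The steps that are forced after step eta, directly or by a chain of constraints, are step delta, step iota, step zeta, step epsilon, step alpha. That's 5 steps.
So at least 5 steps follow step eta, putting step eta no later than position 7. That position is achievable by scheduling everything else first.

7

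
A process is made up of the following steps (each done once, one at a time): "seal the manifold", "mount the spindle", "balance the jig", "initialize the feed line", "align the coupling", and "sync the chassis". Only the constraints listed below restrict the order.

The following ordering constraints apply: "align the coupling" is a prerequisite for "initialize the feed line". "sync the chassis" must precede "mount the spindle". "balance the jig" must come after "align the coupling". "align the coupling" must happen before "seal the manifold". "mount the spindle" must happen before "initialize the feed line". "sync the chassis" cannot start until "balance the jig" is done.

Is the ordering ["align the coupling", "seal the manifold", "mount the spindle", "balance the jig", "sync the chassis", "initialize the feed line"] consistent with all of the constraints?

Here "sync the chassis" comes after "mount the spindle".
But one of the constraints requires "sync the chassis" before "mount the spindle", so this ordering violates it.

No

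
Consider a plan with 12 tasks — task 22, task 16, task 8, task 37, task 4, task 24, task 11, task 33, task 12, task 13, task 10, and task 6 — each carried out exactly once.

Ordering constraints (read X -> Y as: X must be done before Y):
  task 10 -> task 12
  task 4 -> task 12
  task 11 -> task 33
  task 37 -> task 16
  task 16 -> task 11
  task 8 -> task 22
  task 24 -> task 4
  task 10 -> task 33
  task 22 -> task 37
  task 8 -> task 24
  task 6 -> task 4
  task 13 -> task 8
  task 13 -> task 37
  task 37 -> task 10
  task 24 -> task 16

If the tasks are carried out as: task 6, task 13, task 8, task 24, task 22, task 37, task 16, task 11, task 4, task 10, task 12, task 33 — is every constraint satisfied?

Yes

Going through the constraints one by one, each required predecessor appears earlier in the sequence than its dependent — e.g. task 6 (position 1) is before task 4 (position 9), as required.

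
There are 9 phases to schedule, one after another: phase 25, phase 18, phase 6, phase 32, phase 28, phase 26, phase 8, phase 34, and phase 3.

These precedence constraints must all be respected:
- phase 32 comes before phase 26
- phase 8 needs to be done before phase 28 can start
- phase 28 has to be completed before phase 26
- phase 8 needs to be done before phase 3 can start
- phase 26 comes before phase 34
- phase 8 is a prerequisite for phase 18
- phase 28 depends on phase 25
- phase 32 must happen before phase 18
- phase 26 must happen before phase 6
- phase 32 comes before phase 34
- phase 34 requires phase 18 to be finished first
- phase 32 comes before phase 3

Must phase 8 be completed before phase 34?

Yes

There is a constraint chain phase 8 → phase 18 → phase 34.
That forces phase 8 before phase 34 in every valid schedule.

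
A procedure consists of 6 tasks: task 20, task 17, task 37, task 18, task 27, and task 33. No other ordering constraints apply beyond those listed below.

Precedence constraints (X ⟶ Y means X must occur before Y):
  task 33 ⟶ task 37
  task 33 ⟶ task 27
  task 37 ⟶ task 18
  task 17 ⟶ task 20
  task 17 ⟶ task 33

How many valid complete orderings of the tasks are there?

Only task 17 has no prerequisites, so it must go first.
Systematically extending each partial ordering one task at a time and counting, there are 15 complete orderings.

15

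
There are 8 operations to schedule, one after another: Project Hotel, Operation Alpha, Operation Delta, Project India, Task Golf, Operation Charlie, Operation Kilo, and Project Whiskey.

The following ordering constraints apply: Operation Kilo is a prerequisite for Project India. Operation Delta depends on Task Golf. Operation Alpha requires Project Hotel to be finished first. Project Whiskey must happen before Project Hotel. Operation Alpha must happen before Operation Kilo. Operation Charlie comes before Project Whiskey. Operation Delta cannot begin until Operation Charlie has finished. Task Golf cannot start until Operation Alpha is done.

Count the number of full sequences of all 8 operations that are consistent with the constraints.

6

Operation Charlie is the only operation with nothing required before it, so every ordering starts there.
Enumerating by repeatedly choosing an available operation (one whose prerequisites are all placed) gives 6 distinct complete orderings.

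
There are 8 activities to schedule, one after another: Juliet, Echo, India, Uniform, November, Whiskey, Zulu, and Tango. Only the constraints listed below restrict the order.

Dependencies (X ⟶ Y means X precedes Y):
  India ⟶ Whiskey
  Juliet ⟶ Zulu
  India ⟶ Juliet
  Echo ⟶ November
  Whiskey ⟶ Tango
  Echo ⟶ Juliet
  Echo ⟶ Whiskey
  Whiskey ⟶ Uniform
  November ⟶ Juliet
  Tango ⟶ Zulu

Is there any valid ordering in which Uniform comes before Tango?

Yes

The constraints leave Uniform and Tango unordered relative to each other; nothing requires Tango earlier.
So a valid ordering placing Uniform earlier than Tango exists.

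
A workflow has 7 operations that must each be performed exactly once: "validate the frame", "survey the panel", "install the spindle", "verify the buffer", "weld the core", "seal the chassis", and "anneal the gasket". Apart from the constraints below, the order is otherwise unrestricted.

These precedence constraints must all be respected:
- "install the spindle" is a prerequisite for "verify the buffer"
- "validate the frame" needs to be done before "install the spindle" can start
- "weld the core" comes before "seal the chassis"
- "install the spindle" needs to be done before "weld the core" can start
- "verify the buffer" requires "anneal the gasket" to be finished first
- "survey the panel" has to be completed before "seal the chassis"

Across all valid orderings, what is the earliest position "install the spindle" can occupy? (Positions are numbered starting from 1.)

2

The only operation forced before "install the spindle" (directly or transitively) is "validate the frame".
With 1 mandatory predecessor, the earliest "install the spindle" can sit is position 1+1 = 2, and placing just that one first achieves it.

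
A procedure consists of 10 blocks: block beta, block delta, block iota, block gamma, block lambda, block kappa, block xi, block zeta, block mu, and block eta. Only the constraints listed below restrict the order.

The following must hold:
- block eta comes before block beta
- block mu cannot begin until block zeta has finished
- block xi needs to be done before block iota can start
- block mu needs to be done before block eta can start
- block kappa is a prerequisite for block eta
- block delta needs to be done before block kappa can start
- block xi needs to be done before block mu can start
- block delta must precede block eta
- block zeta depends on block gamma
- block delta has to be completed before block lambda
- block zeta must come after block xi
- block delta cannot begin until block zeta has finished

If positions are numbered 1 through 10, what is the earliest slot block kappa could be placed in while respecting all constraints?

5

The blocks that are forced before block kappa, directly or transitively, are block delta, block gamma, block xi, block zeta. That's 4 blocks.
So at minimum 4 blocks come before block kappa, putting block kappa no earlier than position 5. That position is achievable by scheduling exactly those predecessors first.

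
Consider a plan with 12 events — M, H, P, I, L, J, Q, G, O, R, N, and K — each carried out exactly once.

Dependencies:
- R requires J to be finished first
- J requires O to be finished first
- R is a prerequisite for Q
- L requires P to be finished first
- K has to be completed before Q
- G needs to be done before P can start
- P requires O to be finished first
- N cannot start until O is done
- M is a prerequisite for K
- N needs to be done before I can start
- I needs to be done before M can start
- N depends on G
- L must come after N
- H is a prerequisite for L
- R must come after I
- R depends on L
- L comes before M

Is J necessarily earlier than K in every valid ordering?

No

Nothing in the constraints links J and K; they are unordered relative to each other.
There exist valid orderings with K before J, so J is not required to come first.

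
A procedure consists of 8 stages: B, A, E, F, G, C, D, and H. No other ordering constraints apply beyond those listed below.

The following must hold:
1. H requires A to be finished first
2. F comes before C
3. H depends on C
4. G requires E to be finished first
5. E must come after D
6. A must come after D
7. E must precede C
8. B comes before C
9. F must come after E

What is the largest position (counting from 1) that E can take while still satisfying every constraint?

Every stage that must follow E has to come after it. Tracing all chains starting from E, those stages are: F, G, C, H — 4 in total.
So at least 4 stages follow E, putting E no later than position 4. That position is achievable by scheduling everything else first.

4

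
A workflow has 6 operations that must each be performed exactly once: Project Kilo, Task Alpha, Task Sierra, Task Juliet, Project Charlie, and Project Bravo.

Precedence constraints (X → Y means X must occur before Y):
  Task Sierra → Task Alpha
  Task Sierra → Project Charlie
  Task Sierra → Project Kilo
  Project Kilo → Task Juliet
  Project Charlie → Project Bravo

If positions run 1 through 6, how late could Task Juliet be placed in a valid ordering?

No constraint forces any operation after Task Juliet, so it can be placed last, in position 6.

6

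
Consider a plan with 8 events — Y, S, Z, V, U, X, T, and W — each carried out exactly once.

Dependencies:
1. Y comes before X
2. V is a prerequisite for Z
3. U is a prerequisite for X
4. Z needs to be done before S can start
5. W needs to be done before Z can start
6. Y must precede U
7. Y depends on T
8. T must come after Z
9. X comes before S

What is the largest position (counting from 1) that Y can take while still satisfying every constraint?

5

The events that are forced after Y, directly or by a chain of constraints, are S, U, X. That's 3 events.
So at least 3 events follow Y, putting Y no later than position 5. That position is achievable by scheduling everything else first.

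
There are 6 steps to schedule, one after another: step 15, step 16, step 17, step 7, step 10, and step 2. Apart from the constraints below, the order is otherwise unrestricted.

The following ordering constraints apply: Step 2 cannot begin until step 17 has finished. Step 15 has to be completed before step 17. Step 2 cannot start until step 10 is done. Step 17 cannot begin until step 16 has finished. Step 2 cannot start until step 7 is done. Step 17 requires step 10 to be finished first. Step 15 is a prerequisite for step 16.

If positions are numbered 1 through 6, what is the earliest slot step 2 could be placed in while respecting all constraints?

6

Working backwards through the constraints from step 2, its full set of required predecessors is step 15, step 16, step 17, step 7, step 10 — 5 of them.
So at minimum 5 steps come before step 2, putting step 2 no earlier than position 6. That position is achievable by scheduling exactly those predecessors first.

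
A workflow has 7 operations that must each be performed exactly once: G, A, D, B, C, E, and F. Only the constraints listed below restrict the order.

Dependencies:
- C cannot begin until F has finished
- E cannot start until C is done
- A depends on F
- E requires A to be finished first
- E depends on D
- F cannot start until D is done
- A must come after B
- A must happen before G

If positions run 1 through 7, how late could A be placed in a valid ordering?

5

Following every chain forward from A, the operations that must come later are G, E — 2 of them.
With 2 mandatory successors out of 7 operations total, the latest slot for A is 7−2 = 5, and it's reachable by doing all non-successors before A.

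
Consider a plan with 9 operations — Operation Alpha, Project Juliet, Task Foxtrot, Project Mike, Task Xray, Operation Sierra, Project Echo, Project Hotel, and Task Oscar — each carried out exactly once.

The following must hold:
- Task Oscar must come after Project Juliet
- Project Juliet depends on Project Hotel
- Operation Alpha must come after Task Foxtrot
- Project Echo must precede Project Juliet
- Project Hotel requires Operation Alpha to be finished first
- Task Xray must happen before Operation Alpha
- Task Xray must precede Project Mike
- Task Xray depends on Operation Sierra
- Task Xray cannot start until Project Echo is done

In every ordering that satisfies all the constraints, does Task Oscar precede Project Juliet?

No

In fact the dependencies run the other way: Project Juliet → Task Oscar.
So Task Oscar never precedes Project Juliet.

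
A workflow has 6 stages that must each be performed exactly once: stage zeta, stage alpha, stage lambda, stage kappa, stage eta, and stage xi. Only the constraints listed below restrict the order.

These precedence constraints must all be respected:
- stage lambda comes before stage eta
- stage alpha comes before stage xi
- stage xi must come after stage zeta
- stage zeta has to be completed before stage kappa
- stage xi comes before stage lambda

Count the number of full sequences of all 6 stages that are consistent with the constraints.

The stages with no prerequisites are stage zeta, stage alpha; any of them can be placed first.
Enumerating by repeatedly choosing an available stage (one whose prerequisites are all placed) gives 9 distinct complete orderings.

9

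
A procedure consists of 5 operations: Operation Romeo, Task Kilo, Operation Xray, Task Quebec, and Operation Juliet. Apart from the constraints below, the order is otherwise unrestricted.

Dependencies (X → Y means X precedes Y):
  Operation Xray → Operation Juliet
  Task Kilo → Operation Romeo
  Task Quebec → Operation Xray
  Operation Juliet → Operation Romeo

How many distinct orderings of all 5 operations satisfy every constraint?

4

2 operations have no prerequisites (Task Kilo, Task Quebec), so any of them could come first.
Systematically extending each partial ordering one operation at a time and counting, there are 4 complete orderings.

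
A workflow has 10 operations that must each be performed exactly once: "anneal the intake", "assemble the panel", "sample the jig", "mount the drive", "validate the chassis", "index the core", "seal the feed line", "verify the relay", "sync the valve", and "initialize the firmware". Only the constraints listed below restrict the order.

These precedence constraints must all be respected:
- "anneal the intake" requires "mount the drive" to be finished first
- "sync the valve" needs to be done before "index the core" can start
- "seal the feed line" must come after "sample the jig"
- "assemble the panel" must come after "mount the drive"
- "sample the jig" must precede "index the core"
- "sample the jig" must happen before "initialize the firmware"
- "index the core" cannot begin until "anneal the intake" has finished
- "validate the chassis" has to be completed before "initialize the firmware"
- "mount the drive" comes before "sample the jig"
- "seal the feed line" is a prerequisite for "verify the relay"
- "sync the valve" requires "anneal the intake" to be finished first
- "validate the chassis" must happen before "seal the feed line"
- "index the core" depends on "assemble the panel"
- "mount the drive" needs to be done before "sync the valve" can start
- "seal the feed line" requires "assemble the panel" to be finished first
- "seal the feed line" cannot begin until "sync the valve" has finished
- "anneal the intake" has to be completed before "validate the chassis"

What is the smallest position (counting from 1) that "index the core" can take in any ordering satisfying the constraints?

The operations that are forced before "index the core", directly or transitively, are "anneal the intake", "assemble the panel", "sample the jig", "mount the drive", "sync the valve". That's 5 operations.
With 5 mandatory predecessors, the earliest "index the core" can sit is position 5+1 = 6, and placing just those 5 first achieves it.

6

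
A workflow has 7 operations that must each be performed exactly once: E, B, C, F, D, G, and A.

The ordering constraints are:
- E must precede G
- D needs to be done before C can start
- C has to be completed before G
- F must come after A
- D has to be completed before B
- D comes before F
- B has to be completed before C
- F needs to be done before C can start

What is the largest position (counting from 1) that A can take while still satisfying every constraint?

4

Every operation that must follow A has to come after it. Tracing all chains starting from A, those operations are: C, F, G — 3 in total.
With 3 mandatory successors out of 7 operations total, the latest slot for A is 7−3 = 4, and it's reachable by doing all non-successors before A.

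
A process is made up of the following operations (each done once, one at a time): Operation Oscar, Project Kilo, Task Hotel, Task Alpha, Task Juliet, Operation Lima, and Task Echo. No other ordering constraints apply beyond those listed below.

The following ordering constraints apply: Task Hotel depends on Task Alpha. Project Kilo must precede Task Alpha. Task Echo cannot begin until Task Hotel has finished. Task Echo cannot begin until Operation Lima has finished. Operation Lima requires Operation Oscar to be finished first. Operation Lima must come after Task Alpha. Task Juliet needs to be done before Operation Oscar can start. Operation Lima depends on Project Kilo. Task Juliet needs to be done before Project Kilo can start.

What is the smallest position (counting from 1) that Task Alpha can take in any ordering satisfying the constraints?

Working backwards through the constraints from Task Alpha, its full set of required predecessors is Project Kilo, Task Juliet — 2 of them.
So at minimum 2 operations come before Task Alpha, putting Task Alpha no earlier than position 3. That position is achievable by scheduling exactly those predecessors first.

3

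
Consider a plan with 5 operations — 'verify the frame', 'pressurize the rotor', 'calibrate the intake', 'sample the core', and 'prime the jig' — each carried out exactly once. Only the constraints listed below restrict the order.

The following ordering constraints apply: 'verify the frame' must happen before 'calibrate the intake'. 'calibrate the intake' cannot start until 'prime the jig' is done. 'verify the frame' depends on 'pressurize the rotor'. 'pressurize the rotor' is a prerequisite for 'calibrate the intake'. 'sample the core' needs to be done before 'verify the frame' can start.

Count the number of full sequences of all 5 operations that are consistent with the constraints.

3 operations have no prerequisites ('pressurize the rotor', 'sample the core', 'prime the jig'), so any of them could come first.
Enumerating by repeatedly choosing an available operation (one whose prerequisites are all placed) gives 8 distinct complete orderings.

8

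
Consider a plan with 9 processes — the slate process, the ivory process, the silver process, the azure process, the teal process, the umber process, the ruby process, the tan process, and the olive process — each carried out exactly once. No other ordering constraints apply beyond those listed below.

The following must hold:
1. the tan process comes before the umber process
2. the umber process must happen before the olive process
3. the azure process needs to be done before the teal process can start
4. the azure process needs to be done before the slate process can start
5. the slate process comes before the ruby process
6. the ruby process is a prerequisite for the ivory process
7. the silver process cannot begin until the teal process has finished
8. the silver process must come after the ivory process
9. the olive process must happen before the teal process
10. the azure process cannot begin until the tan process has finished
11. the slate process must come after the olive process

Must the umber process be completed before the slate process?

Tracing the constraints gives a chain: the umber process → the olive process → the slate process.
So the umber process must precede the slate process in any valid ordering.

Yes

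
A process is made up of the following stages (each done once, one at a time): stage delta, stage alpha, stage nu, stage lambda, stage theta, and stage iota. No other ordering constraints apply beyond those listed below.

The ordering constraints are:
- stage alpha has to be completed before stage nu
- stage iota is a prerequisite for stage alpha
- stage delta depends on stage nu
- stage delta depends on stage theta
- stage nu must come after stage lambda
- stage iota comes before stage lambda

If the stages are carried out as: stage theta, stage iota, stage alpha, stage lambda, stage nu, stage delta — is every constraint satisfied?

Going through the constraints one by one, each required predecessor appears earlier in the sequence than its dependent — e.g. stage theta (position 1) is before stage delta (position 6), as required.

Yes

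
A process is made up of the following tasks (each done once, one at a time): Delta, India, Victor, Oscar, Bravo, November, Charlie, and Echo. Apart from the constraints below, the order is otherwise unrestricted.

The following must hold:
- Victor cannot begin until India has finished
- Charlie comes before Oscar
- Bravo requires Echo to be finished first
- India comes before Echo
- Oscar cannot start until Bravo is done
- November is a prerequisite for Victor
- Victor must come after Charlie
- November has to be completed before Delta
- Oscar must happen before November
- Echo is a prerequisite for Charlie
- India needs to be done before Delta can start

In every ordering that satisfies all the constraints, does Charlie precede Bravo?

No

No chain of constraints connects Charlie to Bravo in either direction.
There exist valid orderings with Bravo before Charlie, so Charlie is not required to come first.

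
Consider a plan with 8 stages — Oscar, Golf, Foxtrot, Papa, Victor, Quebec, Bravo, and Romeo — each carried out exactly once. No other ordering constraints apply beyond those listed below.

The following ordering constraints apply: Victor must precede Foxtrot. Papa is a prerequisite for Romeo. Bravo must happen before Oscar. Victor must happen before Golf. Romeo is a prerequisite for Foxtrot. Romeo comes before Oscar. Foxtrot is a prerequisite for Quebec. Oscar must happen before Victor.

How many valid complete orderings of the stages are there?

The stages with no prerequisites are Papa, Bravo; any of them can be placed first.
Counting all ways to extend the partial order to a total order gives 9.

9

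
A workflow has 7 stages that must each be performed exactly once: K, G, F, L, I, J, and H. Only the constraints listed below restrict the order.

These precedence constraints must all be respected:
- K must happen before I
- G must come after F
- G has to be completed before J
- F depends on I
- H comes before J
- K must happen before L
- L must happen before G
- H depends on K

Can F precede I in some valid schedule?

No

Following I → F, I must precede F in every valid ordering.
Hence F can never be scheduled before I.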